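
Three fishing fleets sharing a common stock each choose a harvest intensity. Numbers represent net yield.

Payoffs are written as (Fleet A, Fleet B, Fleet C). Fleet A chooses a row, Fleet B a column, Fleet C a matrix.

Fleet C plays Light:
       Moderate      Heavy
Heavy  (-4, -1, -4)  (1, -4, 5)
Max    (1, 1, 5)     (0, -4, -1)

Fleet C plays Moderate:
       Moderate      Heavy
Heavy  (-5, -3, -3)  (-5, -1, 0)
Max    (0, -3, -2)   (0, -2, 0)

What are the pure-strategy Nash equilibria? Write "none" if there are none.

Pure-strategy Nash equilibria: (Max, Moderate, Light) and (Max, Heavy, Moderate)

(Heavy, Moderate, Light): Fleet A can switch to Max (-4 → 1). Not NE.
(Heavy, Moderate, Moderate): Fleet A can switch to Max (-5 → 0). Not NE.
(Heavy, Heavy, Light): Fleet B can switch to Moderate (-4 → -1). Not NE.
(Heavy, Heavy, Moderate): Fleet A can switch to Max (-5 → 0). Not NE.
(Max, Moderate, Light): Fleet A gets 1, best alternative -4; Fleet B gets 1, best alternative -4; Fleet C gets 5, best alternative -2. No profitable deviation — NE.
(Max, Moderate, Moderate): Fleet B can switch to Heavy (-3 → -2). Not NE.
(Max, Heavy, Light): Fleet A can switch to Heavy (0 → 1). Not NE.
(Max, Heavy, Moderate): Fleet A gets 0, best alternative -5; Fleet B gets -2, best alternative -3; Fleet C gets 0, best alternative -1. No profitable deviation — NE.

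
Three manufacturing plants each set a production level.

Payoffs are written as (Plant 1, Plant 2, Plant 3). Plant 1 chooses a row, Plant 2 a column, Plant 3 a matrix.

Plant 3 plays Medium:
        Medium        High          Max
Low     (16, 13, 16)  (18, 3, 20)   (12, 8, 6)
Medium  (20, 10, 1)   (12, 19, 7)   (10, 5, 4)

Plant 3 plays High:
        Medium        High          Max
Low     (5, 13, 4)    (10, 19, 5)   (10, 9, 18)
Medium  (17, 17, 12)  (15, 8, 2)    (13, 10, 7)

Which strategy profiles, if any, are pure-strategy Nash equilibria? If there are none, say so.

Pure NE: (Medium, Medium, High)

(Low, Medium, Medium): Plant 1 can switch to Medium (16 → 20). Not NE.
(Low, Medium, High): Plant 1 can switch to Medium (5 → 17). Not NE.
(Low, High, Medium): Plant 2 can switch to Medium (3 → 13). Not NE.
(Low, High, High): Plant 1 can switch to Medium (10 → 15). Not NE.
(Low, Max, Medium): Plant 2 can switch to Medium (8 → 13). Not NE.
(Low, Max, High): Plant 1 can switch to Medium (10 → 13). Not NE.
(Medium, Medium, Medium): Plant 2 can switch to High (10 → 19). Not NE.
(Medium, Medium, High): Plant 1 gets 17, best alternative 5; Plant 2 gets 17, best alternative 10; Plant 3 gets 12, best alternative 1. No profitable deviation — NE.
(Medium, High, Medium): Plant 1 can switch to Low (12 → 18). Not NE.
(The remaining 3 profiles each have a profitable deviation by the same check.)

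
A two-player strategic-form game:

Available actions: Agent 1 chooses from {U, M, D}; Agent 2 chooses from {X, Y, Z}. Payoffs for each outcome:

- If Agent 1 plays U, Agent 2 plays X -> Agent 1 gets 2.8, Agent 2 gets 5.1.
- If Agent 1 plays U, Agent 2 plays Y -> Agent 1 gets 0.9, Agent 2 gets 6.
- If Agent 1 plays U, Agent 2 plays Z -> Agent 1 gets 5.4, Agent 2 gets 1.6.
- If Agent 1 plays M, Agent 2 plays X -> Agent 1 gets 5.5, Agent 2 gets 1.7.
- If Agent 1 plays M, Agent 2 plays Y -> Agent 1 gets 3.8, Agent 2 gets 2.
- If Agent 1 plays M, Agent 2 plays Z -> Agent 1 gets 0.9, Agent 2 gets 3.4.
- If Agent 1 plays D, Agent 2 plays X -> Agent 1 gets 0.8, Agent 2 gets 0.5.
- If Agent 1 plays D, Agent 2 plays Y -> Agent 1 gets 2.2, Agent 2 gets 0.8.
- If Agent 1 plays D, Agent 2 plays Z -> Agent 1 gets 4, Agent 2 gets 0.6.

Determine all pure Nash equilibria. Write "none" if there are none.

Agent 1 against X: payoffs 2.8, 5.5, 0.8 → best response M.
Agent 1 against Y: payoffs 0.9, 3.8, 2.2 → best response M.
Agent 1 against Z: payoffs 5.4, 0.9, 4 → best response U.
Agent 2 against U: payoffs 5.1, 6, 1.6 → best response Y.
Agent 2 against M: payoffs 1.7, 2, 3.4 → best response Z.
Agent 2 against D: payoffs 0.5, 0.8, 0.6 → best response Y.
No profile is a mutual best response for all players.

none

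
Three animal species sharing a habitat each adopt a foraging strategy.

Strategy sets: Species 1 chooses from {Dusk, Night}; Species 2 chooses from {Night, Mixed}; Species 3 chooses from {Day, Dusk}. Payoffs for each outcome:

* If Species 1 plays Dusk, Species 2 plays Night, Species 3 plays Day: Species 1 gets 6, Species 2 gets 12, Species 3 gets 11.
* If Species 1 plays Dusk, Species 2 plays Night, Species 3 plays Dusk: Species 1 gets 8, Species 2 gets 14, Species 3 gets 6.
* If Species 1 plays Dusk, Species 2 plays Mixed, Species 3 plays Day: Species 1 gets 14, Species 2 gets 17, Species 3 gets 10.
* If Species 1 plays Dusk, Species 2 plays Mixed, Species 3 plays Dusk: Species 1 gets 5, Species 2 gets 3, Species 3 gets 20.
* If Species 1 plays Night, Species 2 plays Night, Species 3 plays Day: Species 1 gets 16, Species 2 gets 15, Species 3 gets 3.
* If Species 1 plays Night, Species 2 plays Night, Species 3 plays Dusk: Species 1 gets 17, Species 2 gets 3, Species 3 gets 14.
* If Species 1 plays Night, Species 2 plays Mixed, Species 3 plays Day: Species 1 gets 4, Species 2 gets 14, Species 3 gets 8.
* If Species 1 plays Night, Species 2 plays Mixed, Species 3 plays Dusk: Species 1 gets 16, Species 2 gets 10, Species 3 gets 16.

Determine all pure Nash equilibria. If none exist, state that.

Species 1 against (Night, Day): payoffs 6, 16 → best response Night.
Species 1 against (Night, Dusk): payoffs 8, 17 → best response Night.
Species 1 against (Mixed, Day): payoffs 14, 4 → best response Dusk.
Species 1 against (Mixed, Dusk): payoffs 5, 16 → best response Night.
Species 2 against (Dusk, Day): payoffs 12, 17 → best response Mixed.
Species 2 against (Dusk, Dusk): payoffs 14, 3 → best response Night.
Species 2 against (Night, Day): payoffs 15, 14 → best response Night.
Species 2 against (Night, Dusk): payoffs 3, 10 → best response Mixed.
Species 3 against (Dusk, Night): payoffs 11, 6 → best response Day.
Species 3 against (Dusk, Mixed): payoffs 10, 20 → best response Dusk.
Species 3 against (Night, Night): payoffs 3, 14 → best response Dusk.
Species 3 against (Night, Mixed): payoffs 8, 16 → best response Dusk.
Mutual best responses: (Night, Mixed, Dusk).

Pure NE: (Night, Mixed, Dusk)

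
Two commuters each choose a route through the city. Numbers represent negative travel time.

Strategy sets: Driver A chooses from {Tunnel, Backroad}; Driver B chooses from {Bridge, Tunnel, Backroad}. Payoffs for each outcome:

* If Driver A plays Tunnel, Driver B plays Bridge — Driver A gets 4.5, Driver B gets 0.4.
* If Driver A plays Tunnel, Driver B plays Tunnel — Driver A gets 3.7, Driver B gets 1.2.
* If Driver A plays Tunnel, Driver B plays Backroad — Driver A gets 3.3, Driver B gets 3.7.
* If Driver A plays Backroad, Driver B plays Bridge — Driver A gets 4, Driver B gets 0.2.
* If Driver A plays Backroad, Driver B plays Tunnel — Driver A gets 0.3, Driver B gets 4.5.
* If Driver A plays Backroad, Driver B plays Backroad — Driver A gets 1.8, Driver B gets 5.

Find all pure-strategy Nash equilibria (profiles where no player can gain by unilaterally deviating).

The unique pure-strategy Nash equilibrium is (Tunnel, Backroad).

Mark each player's best response to every combination of opponents' strategies; a profile where every player is best-responding is a pure Nash equilibrium.
Driver A against Bridge: payoffs 4.5, 4 → best response Tunnel.
Driver A against Tunnel: payoffs 3.7, 0.3 → best response Tunnel.
Driver A against Backroad: payoffs 3.3, 1.8 → best response Tunnel.
Driver B against Tunnel: payoffs 0.4, 1.2, 3.7 → best response Backroad.
Driver B against Backroad: payoffs 0.2, 4.5, 5 → best response Backroad.
Mutual best responses: (Tunnel, Backroad).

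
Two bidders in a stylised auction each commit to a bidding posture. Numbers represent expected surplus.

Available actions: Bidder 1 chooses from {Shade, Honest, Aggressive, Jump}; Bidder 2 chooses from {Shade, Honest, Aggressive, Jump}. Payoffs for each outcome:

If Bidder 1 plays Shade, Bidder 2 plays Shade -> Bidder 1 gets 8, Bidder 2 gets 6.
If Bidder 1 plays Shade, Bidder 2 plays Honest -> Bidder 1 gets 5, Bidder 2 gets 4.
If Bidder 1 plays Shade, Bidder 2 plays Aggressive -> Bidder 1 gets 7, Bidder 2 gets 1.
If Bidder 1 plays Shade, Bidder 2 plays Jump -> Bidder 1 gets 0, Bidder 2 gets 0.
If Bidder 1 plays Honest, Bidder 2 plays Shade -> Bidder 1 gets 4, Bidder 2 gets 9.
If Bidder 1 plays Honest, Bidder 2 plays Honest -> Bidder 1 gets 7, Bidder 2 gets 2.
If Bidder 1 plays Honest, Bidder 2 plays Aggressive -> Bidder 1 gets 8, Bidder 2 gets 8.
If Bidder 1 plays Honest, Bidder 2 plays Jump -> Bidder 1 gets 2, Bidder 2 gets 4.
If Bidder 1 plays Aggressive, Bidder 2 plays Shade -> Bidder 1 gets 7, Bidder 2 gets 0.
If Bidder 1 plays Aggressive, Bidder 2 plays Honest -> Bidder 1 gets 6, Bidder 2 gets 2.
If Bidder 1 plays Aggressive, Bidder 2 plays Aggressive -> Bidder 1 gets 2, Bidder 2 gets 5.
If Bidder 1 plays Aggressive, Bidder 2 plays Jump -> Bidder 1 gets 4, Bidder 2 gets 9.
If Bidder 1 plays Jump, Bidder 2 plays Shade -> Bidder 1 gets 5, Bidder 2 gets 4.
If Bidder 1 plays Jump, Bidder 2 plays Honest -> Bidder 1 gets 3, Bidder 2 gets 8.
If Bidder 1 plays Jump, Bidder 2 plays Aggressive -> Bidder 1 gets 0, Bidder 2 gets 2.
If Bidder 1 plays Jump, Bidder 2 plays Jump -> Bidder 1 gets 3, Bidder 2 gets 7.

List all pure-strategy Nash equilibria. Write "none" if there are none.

The pure Nash equilibria are (Shade, Shade), (Aggressive, Jump).

Check each profile: it is a Nash equilibrium iff no player can strictly gain by switching unilaterally.
(Shade, Shade): Bidder 1 gets 8, best alternative 7; Bidder 2 gets 6, best alternative 4. No profitable deviation — NE.
(Shade, Honest): Bidder 1 can switch to Honest (5 → 7). Not NE.
(Shade, Aggressive): Bidder 1 can switch to Honest (7 → 8). Not NE.
(Shade, Jump): Bidder 1 can switch to Honest (0 → 2). Not NE.
(Honest, Shade): Bidder 1 can switch to Shade (4 → 8). Not NE.
(Honest, Honest): Bidder 2 can switch to Shade (2 → 9). Not NE.
(Honest, Aggressive): Bidder 2 can switch to Shade (8 → 9). Not NE.
(Honest, Jump): Bidder 1 can switch to Aggressive (2 → 4). Not NE.
(Aggressive, Shade): Bidder 1 can switch to Shade (7 → 8). Not NE.
(Aggressive, Jump): Bidder 1 gets 4, best alternative 3; Bidder 2 gets 9, best alternative 5. No profitable deviation — NE.
(The remaining 6 profiles each have a profitable deviation by the same check.)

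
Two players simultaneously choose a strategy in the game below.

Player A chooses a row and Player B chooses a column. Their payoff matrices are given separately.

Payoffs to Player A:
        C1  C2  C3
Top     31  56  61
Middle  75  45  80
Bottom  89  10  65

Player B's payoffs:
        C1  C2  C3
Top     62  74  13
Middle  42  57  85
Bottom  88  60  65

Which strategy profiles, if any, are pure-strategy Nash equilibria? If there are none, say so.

The pure Nash equilibria are (Top, C2) and (Middle, C3) and (Bottom, C1).

Player A against C1: payoffs 31, 75, 89 → best response Bottom.
Player A against C2: payoffs 56, 45, 10 → best response Top.
Player A against C3: payoffs 61, 80, 65 → best response Middle.
Player B against Top: payoffs 62, 74, 13 → best response C2.
Player B against Middle: payoffs 42, 57, 85 → best response C3.
Player B against Bottom: payoffs 88, 60, 65 → best response C1.
Mutual best responses: (Top, C2); (Middle, C3); (Bottom, C1).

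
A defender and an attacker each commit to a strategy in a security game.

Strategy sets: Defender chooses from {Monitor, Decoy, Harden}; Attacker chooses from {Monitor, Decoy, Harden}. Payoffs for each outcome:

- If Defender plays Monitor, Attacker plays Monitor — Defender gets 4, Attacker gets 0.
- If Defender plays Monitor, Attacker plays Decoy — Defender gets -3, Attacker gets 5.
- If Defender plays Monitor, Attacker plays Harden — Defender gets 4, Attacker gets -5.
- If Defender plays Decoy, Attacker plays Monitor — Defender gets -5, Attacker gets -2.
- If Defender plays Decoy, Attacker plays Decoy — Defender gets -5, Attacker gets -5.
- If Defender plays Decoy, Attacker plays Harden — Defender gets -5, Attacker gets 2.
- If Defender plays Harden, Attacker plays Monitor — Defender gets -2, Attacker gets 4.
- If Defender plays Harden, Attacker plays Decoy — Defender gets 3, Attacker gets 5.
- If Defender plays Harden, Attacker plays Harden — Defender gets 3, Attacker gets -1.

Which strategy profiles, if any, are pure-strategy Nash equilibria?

Defender against Monitor: payoffs 4, -5, -2 → best response Monitor.
Defender against Decoy: payoffs -3, -5, 3 → best response Harden.
Defender against Harden: payoffs 4, -5, 3 → best response Monitor.
Attacker against Monitor: payoffs 0, 5, -5 → best response Decoy.
Attacker against Decoy: payoffs -2, -5, 2 → best response Harden.
Attacker against Harden: payoffs 4, 5, -1 → best response Decoy.
Mutual best responses: (Harden, Decoy).

Pure NE: (Harden, Decoy)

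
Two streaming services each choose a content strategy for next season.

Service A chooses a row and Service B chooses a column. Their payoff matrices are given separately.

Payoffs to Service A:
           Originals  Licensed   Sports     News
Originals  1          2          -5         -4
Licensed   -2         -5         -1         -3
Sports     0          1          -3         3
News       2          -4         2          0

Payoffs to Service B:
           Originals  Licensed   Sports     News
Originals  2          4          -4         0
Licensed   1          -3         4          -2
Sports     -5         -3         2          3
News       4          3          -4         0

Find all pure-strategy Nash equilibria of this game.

For each player, find the best response to each opponent profile; mutual best responses are the pure NE.
Service A against Originals: payoffs 1, -2, 0, 2 → best response News.
Service A against Licensed: payoffs 2, -5, 1, -4 → best response Originals.
Service A against Sports: payoffs -5, -1, -3, 2 → best response News.
Service A against News: payoffs -4, -3, 3, 0 → best response Sports.
Service B against Originals: payoffs 2, 4, -4, 0 → best response Licensed.
Service B against Licensed: payoffs 1, -3, 4, -2 → best response Sports.
Service B against Sports: payoffs -5, -3, 2, 3 → best response News.
Service B against News: payoffs 4, 3, -4, 0 → best response Originals.
Mutual best responses: (Originals, Licensed); (Sports, News); (News, Originals).

The pure Nash equilibria are (Originals, Licensed), (Sports, News), (News, Originals).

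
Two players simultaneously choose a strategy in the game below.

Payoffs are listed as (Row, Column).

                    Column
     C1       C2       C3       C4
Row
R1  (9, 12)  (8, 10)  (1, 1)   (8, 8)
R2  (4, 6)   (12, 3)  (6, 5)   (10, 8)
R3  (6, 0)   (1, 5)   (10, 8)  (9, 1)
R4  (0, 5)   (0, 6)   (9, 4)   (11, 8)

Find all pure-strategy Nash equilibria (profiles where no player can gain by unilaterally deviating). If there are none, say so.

The pure Nash equilibria are (R1, C1), (R3, C3), (R4, C4).

(R1, C1): Row gets 9, best alternative 6; Column gets 12, best alternative 10. No profitable deviation — NE.
(R1, C2): Row can switch to R2 (8 → 12). Not NE.
(R1, C3): Row can switch to R2 (1 → 6). Not NE.
(R1, C4): Row can switch to R2 (8 → 10). Not NE.
(R2, C1): Row can switch to R1 (4 → 9). Not NE.
(R2, C2): Column can switch to C1 (3 → 6). Not NE.
(R2, C3): Row can switch to R3 (6 → 10). Not NE.
(R2, C4): Row can switch to R4 (10 → 11). Not NE.
(R3, C1): Row can switch to R1 (6 → 9). Not NE.
(R3, C3): Row gets 10, best alternative 9; Column gets 8, best alternative 5. No profitable deviation — NE.
(R4, C4): Row gets 11, best alternative 10; Column gets 8, best alternative 6. No profitable deviation — NE.
(The remaining 5 profiles each have a profitable deviation by the same check.)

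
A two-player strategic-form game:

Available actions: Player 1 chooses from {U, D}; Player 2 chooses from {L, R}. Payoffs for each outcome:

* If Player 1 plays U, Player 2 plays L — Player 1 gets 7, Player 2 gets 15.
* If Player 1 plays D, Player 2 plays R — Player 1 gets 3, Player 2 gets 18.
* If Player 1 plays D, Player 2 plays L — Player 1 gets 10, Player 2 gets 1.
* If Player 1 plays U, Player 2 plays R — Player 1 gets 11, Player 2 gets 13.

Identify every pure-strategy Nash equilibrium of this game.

Mark each player's best response to every combination of opponents' strategies; a profile where every player is best-responding is a pure Nash equilibrium.
Player 1 against L: payoffs 7, 10 → best response D.
Player 1 against R: payoffs 11, 3 → best response U.
Player 2 against U: payoffs 15, 13 → best response L.
Player 2 against D: payoffs 1, 18 → best response R.
No profile is a mutual best response for all players.

No pure-strategy Nash equilibrium.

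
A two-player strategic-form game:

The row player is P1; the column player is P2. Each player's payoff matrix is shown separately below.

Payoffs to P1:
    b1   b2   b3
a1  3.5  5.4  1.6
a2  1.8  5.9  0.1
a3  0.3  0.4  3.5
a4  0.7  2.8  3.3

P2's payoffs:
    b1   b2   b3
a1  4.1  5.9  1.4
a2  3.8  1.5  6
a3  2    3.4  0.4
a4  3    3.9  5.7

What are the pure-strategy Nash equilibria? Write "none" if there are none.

There is no pure-strategy Nash equilibrium.

Mark each player's best response to every combination of opponents' strategies; a profile where every player is best-responding is a pure Nash equilibrium.
P1 against b1: payoffs 3.5, 1.8, 0.3, 0.7 → best response a1.
P1 against b2: payoffs 5.4, 5.9, 0.4, 2.8 → best response a2.
P1 against b3: payoffs 1.6, 0.1, 3.5, 3.3 → best response a3.
P2 against a1: payoffs 4.1, 5.9, 1.4 → best response b2.
P2 against a2: payoffs 3.8, 1.5, 6 → best response b3.
P2 against a3: payoffs 2, 3.4, 0.4 → best response b2.
P2 against a4: payoffs 3, 3.9, 5.7 → best response b3.
No profile is a mutual best response for all players.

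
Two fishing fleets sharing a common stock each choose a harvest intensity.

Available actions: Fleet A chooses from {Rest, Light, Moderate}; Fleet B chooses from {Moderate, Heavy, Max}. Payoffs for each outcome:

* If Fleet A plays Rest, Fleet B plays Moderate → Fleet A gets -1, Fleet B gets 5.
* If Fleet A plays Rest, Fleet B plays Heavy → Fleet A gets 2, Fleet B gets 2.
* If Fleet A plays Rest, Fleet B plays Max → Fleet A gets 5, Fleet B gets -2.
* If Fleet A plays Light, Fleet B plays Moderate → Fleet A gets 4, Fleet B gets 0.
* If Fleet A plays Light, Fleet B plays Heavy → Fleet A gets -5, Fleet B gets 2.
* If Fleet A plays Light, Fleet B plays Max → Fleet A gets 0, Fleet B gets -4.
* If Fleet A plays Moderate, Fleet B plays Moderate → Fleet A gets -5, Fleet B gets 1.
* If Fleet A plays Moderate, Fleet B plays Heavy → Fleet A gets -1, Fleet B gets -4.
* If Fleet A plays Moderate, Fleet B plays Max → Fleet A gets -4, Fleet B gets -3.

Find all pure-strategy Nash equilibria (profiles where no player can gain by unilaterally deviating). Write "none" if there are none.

Fleet A against Moderate: payoffs -1, 4, -5 → best response Light.
Fleet A against Heavy: payoffs 2, -5, -1 → best response Rest.
Fleet A against Max: payoffs 5, 0, -4 → best response Rest.
Fleet B against Rest: payoffs 5, 2, -2 → best response Moderate.
Fleet B against Light: payoffs 0, 2, -4 → best response Heavy.
Fleet B against Moderate: payoffs 1, -4, -3 → best response Moderate.
No profile is a mutual best response for all players.

This game has no pure Nash equilibrium.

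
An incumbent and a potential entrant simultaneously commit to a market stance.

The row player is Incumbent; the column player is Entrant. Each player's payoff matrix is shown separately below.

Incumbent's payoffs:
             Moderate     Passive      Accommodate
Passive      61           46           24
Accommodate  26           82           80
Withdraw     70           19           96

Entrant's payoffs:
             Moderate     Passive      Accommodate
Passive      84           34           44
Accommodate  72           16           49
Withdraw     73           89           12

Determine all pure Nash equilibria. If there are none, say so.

Check each profile: it is a Nash equilibrium iff no player can strictly gain by switching unilaterally.
(Passive, Moderate): Incumbent can switch to Withdraw (61 → 70). Not NE.
(Passive, Passive): Incumbent can switch to Accommodate (46 → 82). Not NE.
(Passive, Accommodate): Incumbent can switch to Accommodate (24 → 80). Not NE.
(Accommodate, Moderate): Incumbent can switch to Passive (26 → 61). Not NE.
(Accommodate, Passive): Entrant can switch to Moderate (16 → 72). Not NE.
(Accommodate, Accommodate): Incumbent can switch to Withdraw (80 → 96). Not NE.
(The remaining 3 profiles each have a profitable deviation by the same check.)

This game has no pure Nash equilibrium.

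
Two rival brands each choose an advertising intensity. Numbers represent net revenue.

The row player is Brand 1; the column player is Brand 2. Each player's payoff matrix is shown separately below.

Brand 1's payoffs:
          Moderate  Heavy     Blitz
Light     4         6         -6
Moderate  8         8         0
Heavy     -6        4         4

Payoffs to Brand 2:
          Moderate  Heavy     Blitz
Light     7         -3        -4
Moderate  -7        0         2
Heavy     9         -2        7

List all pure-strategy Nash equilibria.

(Light, Moderate): Brand 1 can switch to Moderate (4 → 8). Not NE.
(Light, Heavy): Brand 1 can switch to Moderate (6 → 8). Not NE.
(Light, Blitz): Brand 1 can switch to Moderate (-6 → 0). Not NE.
(Moderate, Moderate): Brand 2 can switch to Heavy (-7 → 0). Not NE.
(Moderate, Heavy): Brand 2 can switch to Blitz (0 → 2). Not NE.
(Moderate, Blitz): Brand 1 can switch to Heavy (0 → 4). Not NE.
(Heavy, Moderate): Brand 1 can switch to Light (-6 → 4). Not NE.
(Heavy, Heavy): Brand 1 can switch to Light (4 → 6). Not NE.
(The remaining 1 profile has a profitable deviation by the same check.)

none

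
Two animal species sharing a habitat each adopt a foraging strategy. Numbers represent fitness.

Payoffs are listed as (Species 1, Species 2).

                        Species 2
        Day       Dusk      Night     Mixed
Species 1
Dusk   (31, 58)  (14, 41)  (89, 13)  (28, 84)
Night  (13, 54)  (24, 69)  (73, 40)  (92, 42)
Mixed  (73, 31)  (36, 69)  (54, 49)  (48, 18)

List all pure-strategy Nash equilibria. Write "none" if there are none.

Species 1 against Day: payoffs 31, 13, 73 → best response Mixed.
Species 1 against Dusk: payoffs 14, 24, 36 → best response Mixed.
Species 1 against Night: payoffs 89, 73, 54 → best response Dusk.
Species 1 against Mixed: payoffs 28, 92, 48 → best response Night.
Species 2 against Dusk: payoffs 58, 41, 13, 84 → best response Mixed.
Species 2 against Night: payoffs 54, 69, 40, 42 → best response Dusk.
Species 2 against Mixed: payoffs 31, 69, 49, 18 → best response Dusk.
Mutual best responses: (Mixed, Dusk).

The unique pure-strategy Nash equilibrium is (Mixed, Dusk).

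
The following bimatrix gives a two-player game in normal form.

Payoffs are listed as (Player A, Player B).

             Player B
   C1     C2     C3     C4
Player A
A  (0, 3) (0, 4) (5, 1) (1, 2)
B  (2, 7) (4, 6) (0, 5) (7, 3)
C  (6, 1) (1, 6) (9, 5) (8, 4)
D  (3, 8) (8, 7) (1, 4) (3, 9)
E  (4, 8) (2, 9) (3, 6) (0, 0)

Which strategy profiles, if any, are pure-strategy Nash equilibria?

For each player, find the best response to each opponent profile; mutual best responses are the pure NE.
Player A against C1: payoffs 0, 2, 6, 3, 4 → best response C.
Player A against C2: payoffs 0, 4, 1, 8, 2 → best response D.
Player A against C3: payoffs 5, 0, 9, 1, 3 → best response C.
Player A against C4: payoffs 1, 7, 8, 3, 0 → best response C.
Player B against A: payoffs 3, 4, 1, 2 → best response C2.
Player B against B: payoffs 7, 6, 5, 3 → best response C1.
Player B against C: payoffs 1, 6, 5, 4 → best response C2.
Player B against D: payoffs 8, 7, 4, 9 → best response C4.
Player B against E: payoffs 8, 9, 6, 0 → best response C2.
No profile is a mutual best response for all players.

none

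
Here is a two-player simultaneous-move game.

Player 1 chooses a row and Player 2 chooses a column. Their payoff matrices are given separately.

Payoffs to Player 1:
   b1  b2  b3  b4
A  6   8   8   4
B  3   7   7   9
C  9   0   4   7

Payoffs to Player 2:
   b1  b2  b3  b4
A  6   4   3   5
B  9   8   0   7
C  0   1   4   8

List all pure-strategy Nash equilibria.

There is no pure-strategy Nash equilibrium.

(A, b1): Player 1 can switch to C (6 → 9). Not NE.
(A, b2): Player 2 can switch to b1 (4 → 6). Not NE.
(A, b3): Player 2 can switch to b1 (3 → 6). Not NE.
(A, b4): Player 1 can switch to B (4 → 9). Not NE.
(B, b1): Player 1 can switch to A (3 → 6). Not NE.
(B, b2): Player 1 can switch to A (7 → 8). Not NE.
(The remaining 6 profiles each have a profitable deviation by the same check.)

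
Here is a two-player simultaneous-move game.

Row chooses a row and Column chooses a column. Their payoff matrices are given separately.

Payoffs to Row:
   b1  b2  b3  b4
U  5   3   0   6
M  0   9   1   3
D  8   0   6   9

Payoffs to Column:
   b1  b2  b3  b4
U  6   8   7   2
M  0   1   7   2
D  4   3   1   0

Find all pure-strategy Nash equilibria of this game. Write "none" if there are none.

(U, b1): Row can switch to D (5 → 8). Not NE.
(U, b2): Row can switch to M (3 → 9). Not NE.
(U, b3): Row can switch to M (0 → 1). Not NE.
(U, b4): Row can switch to D (6 → 9). Not NE.
(M, b1): Row can switch to U (0 → 5). Not NE.
(M, b2): Column can switch to b3 (1 → 7). Not NE.
(M, b3): Row can switch to D (1 → 6). Not NE.
(M, b4): Row can switch to U (3 → 6). Not NE.
(D, b1): Row gets 8, best alternative 5; Column gets 4, best alternative 3. No profitable deviation — NE.
(D, b2): Row can switch to U (0 → 3). Not NE.
(D, b3): Column can switch to b1 (1 → 4). Not NE.
(D, b4): Column can switch to b1 (0 → 4). Not NE.

(D, b1)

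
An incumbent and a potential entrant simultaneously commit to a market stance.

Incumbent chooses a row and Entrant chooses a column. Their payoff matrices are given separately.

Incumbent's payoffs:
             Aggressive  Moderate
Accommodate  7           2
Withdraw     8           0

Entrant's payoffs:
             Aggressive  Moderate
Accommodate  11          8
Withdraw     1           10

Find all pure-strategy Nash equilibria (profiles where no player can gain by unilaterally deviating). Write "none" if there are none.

No pure-strategy Nash equilibrium.

(Accommodate, Aggressive): Incumbent can switch to Withdraw (7 → 8). Not NE.
(Accommodate, Moderate): Entrant can switch to Aggressive (8 → 11). Not NE.
(Withdraw, Aggressive): Entrant can switch to Moderate (1 → 10). Not NE.
(Withdraw, Moderate): Incumbent can switch to Accommodate (0 → 2). Not NE.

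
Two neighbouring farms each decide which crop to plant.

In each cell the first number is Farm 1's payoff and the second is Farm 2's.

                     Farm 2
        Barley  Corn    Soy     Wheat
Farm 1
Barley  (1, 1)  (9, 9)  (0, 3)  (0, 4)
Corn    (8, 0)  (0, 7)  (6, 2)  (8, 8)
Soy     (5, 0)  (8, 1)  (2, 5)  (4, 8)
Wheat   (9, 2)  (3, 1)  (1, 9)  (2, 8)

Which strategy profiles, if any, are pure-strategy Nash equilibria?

Pure-strategy Nash equilibria: (Barley, Corn); (Corn, Wheat)

Farm 1 against Barley: payoffs 1, 8, 5, 9 → best response Wheat.
Farm 1 against Corn: payoffs 9, 0, 8, 3 → best response Barley.
Farm 1 against Soy: payoffs 0, 6, 2, 1 → best response Corn.
Farm 1 against Wheat: payoffs 0, 8, 4, 2 → best response Corn.
Farm 2 against Barley: payoffs 1, 9, 3, 4 → best response Corn.
Farm 2 against Corn: payoffs 0, 7, 2, 8 → best response Wheat.
Farm 2 against Soy: payoffs 0, 1, 5, 8 → best response Wheat.
Farm 2 against Wheat: payoffs 2, 1, 9, 8 → best response Soy.
Mutual best responses: (Barley, Corn); (Corn, Wheat).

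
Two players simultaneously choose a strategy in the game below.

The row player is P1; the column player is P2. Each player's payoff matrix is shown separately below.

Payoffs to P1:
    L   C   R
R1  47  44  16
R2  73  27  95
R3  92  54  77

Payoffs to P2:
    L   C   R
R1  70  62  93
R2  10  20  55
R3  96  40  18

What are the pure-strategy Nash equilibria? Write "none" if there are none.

P1 against L: payoffs 47, 73, 92 → best response R3.
P1 against C: payoffs 44, 27, 54 → best response R3.
P1 against R: payoffs 16, 95, 77 → best response R2.
P2 against R1: payoffs 70, 62, 93 → best response R.
P2 against R2: payoffs 10, 20, 55 → best response R.
P2 against R3: payoffs 96, 40, 18 → best response L.
Mutual best responses: (R2, R); (R3, L).

(R2, R), (R3, L)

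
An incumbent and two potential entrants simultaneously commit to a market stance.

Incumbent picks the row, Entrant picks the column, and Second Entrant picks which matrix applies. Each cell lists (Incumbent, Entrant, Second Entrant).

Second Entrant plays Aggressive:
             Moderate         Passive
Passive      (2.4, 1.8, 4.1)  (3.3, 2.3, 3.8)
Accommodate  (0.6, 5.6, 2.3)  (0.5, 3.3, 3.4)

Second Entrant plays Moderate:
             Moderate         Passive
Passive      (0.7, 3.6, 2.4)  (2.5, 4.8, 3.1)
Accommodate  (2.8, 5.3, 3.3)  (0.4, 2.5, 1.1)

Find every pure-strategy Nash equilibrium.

Pure-strategy Nash equilibria: (Passive, Passive, Aggressive); (Accommodate, Moderate, Moderate)

Check each profile: it is a Nash equilibrium iff no player can strictly gain by switching unilaterally.
(Passive, Moderate, Aggressive): Entrant can switch to Passive (1.8 → 2.3). Not NE.
(Passive, Moderate, Moderate): Incumbent can switch to Accommodate (0.7 → 2.8). Not NE.
(Passive, Passive, Aggressive): Incumbent gets 3.3, best alternative 0.5; Entrant gets 2.3, best alternative 1.8; Second Entrant gets 3.8, best alternative 3.1. No profitable deviation — NE.
(Passive, Passive, Moderate): Second Entrant can switch to Aggressive (3.1 → 3.8). Not NE.
(Accommodate, Moderate, Aggressive): Incumbent can switch to Passive (0.6 → 2.4). Not NE.
(Accommodate, Moderate, Moderate): Incumbent gets 2.8, best alternative 0.7; Entrant gets 5.3, best alternative 2.5; Second Entrant gets 3.3, best alternative 2.3. No profitable deviation — NE.
(Accommodate, Passive, Aggressive): Incumbent can switch to Passive (0.5 → 3.3). Not NE.
(Accommodate, Passive, Moderate): Incumbent can switch to Passive (0.4 → 2.5). Not NE.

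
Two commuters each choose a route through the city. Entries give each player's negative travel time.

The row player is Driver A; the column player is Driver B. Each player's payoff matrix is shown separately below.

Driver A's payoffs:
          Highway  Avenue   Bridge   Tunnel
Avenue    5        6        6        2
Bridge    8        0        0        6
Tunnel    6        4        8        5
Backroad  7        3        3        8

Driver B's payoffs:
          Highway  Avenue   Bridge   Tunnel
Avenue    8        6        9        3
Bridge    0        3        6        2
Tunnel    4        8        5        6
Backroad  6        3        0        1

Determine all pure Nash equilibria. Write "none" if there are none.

Driver A against Highway: payoffs 5, 8, 6, 7 → best response Bridge.
Driver A against Avenue: payoffs 6, 0, 4, 3 → best response Avenue.
Driver A against Bridge: payoffs 6, 0, 8, 3 → best response Tunnel.
Driver A against Tunnel: payoffs 2, 6, 5, 8 → best response Backroad.
Driver B against Avenue: payoffs 8, 6, 9, 3 → best response Bridge.
Driver B against Bridge: payoffs 0, 3, 6, 2 → best response Bridge.
Driver B against Tunnel: payoffs 4, 8, 5, 6 → best response Avenue.
Driver B against Backroad: payoffs 6, 3, 0, 1 → best response Highway.
No profile is a mutual best response for all players.

No pure-strategy Nash equilibrium.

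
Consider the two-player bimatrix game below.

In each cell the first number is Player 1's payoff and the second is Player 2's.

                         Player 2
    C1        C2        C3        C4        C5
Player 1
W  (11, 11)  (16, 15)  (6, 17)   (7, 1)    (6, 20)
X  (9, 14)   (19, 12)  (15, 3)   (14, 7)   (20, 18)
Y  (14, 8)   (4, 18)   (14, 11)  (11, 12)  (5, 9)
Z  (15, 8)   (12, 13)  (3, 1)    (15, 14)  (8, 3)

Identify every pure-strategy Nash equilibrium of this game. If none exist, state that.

The pure Nash equilibria are (X, C5), (Z, C4).

Check each profile: it is a Nash equilibrium iff no player can strictly gain by switching unilaterally.
(W, C1): Player 1 can switch to Y (11 → 14). Not NE.
(W, C2): Player 1 can switch to X (16 → 19). Not NE.
(W, C3): Player 1 can switch to X (6 → 15). Not NE.
(W, C4): Player 1 can switch to X (7 → 14). Not NE.
(W, C5): Player 1 can switch to X (6 → 20). Not NE.
(X, C1): Player 1 can switch to W (9 → 11). Not NE.
(X, C5): Player 1 gets 20, best alternative 8; Player 2 gets 18, best alternative 14. No profitable deviation — NE.
(Z, C4): Player 1 gets 15, best alternative 14; Player 2 gets 14, best alternative 13. No profitable deviation — NE.
(The remaining 12 profiles each have a profitable deviation by the same check.)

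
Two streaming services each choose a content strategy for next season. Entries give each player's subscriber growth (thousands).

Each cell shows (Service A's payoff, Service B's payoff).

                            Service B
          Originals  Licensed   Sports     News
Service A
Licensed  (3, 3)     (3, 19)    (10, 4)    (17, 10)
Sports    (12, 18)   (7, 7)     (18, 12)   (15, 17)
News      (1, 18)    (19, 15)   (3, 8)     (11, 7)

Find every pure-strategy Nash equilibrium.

(Sports, Originals)

Service A against Originals: payoffs 3, 12, 1 → best response Sports.
Service A against Licensed: payoffs 3, 7, 19 → best response News.
Service A against Sports: payoffs 10, 18, 3 → best response Sports.
Service A against News: payoffs 17, 15, 11 → best response Licensed.
Service B against Licensed: payoffs 3, 19, 4, 10 → best response Licensed.
Service B against Sports: payoffs 18, 7, 12, 17 → best response Originals.
Service B against News: payoffs 18, 15, 8, 7 → best response Originals.
Mutual best responses: (Sports, Originals).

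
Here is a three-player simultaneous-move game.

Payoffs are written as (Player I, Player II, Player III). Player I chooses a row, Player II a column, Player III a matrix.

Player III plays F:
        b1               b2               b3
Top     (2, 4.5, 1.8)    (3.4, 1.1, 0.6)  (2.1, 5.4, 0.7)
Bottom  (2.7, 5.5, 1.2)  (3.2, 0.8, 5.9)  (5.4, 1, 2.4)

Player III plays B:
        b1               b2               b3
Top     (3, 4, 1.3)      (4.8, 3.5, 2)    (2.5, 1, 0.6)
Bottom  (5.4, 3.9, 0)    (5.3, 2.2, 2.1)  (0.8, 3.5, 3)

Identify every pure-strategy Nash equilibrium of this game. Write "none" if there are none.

The unique pure-strategy Nash equilibrium is (Bottom, b1, F).

Mark each player's best response to every combination of opponents' strategies; a profile where every player is best-responding is a pure Nash equilibrium.
Player I against (b1, F): payoffs 2, 2.7 → best response Bottom.
Player I against (b1, B): payoffs 3, 5.4 → best response Bottom.
Player I against (b2, F): payoffs 3.4, 3.2 → best response Top.
Player I against (b2, B): payoffs 4.8, 5.3 → best response Bottom.
Player I against (b3, F): payoffs 2.1, 5.4 → best response Bottom.
Player I against (b3, B): payoffs 2.5, 0.8 → best response Top.
Player II against (Top, F): payoffs 4.5, 1.1, 5.4 → best response b3.
Player II against (Top, B): payoffs 4, 3.5, 1 → best response b1.
Player II against (Bottom, F): payoffs 5.5, 0.8, 1 → best response b1.
Player II against (Bottom, B): payoffs 3.9, 2.2, 3.5 → best response b1.
Player III against (Top, b1): payoffs 1.8, 1.3 → best response F.
Player III against (Top, b2): payoffs 0.6, 2 → best response B.
Player III against (Top, b3): payoffs 0.7, 0.6 → best response F.
Player III against (Bottom, b1): payoffs 1.2, 0 → best response F.
Player III against (Bottom, b2): payoffs 5.9, 2.1 → best response F.
Player III against (Bottom, b3): payoffs 2.4, 3 → best response B.
Mutual best responses: (Bottom, b1, F).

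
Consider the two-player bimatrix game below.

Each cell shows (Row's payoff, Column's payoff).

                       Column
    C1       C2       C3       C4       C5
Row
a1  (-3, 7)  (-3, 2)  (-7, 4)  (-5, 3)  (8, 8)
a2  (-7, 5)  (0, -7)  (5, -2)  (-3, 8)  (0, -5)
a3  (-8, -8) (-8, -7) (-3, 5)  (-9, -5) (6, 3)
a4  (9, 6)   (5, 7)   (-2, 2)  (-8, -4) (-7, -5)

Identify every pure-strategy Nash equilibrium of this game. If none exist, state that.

The pure Nash equilibria are (a1, C5), (a2, C4), (a4, C2).

For each strategy profile, look for a profitable unilateral deviation.
(a1, C1): Row can switch to a4 (-3 → 9). Not NE.
(a1, C2): Row can switch to a2 (-3 → 0). Not NE.
(a1, C3): Row can switch to a2 (-7 → 5). Not NE.
(a1, C4): Row can switch to a2 (-5 → -3). Not NE.
(a1, C5): Row gets 8, best alternative 6; Column gets 8, best alternative 7. No profitable deviation — NE.
(a2, C1): Row can switch to a1 (-7 → -3). Not NE.
(a2, C2): Row can switch to a4 (0 → 5). Not NE.
(a2, C3): Column can switch to C1 (-2 → 5). Not NE.
(a2, C4): Row gets -3, best alternative -5; Column gets 8, best alternative 5. No profitable deviation — NE.
(a2, C5): Row can switch to a1 (0 → 8). Not NE.
(a3, C1): Row can switch to a1 (-8 → -3). Not NE.
(a3, C2): Row can switch to a1 (-8 → -3). Not NE.
(a4, C2): Row gets 5, best alternative 0; Column gets 7, best alternative 6. No profitable deviation — NE.
(The remaining 7 profiles each have a profitable deviation by the same check.)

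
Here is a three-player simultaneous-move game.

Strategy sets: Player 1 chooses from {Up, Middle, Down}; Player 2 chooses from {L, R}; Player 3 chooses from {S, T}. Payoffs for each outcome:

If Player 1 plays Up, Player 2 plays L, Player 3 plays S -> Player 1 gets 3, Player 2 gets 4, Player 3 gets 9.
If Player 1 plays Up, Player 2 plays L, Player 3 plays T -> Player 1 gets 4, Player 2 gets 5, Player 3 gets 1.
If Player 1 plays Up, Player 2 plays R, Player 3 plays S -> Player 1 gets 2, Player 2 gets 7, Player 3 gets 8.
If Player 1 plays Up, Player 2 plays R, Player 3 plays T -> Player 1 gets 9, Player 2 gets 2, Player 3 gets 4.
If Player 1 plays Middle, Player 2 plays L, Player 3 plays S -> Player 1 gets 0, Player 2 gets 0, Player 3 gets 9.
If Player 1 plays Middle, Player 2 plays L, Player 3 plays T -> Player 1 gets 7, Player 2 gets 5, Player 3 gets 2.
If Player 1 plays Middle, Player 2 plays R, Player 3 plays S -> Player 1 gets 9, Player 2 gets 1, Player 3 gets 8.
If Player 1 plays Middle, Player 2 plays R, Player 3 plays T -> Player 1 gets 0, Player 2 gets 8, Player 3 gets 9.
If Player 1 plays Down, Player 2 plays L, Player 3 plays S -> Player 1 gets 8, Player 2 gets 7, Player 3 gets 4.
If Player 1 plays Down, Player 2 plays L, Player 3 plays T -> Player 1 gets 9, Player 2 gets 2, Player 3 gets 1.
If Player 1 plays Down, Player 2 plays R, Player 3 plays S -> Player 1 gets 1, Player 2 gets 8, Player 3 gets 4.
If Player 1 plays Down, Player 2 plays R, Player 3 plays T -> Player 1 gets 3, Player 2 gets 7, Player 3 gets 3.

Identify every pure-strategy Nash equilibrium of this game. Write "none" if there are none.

Player 1 against (L, S): payoffs 3, 0, 8 → best response Down.
Player 1 against (L, T): payoffs 4, 7, 9 → best response Down.
Player 1 against (R, S): payoffs 2, 9, 1 → best response Middle.
Player 1 against (R, T): payoffs 9, 0, 3 → best response Up.
Player 2 against (Up, S): payoffs 4, 7 → best response R.
Player 2 against (Up, T): payoffs 5, 2 → best response L.
Player 2 against (Middle, S): payoffs 0, 1 → best response R.
Player 2 against (Middle, T): payoffs 5, 8 → best response R.
Player 2 against (Down, S): payoffs 7, 8 → best response R.
Player 2 against (Down, T): payoffs 2, 7 → best response R.
Player 3 against (Up, L): payoffs 9, 1 → best response S.
Player 3 against (Up, R): payoffs 8, 4 → best response S.
Player 3 against (Middle, L): payoffs 9, 2 → best response S.
Player 3 against (Middle, R): payoffs 8, 9 → best response T.
Player 3 against (Down, L): payoffs 4, 1 → best response S.
Player 3 against (Down, R): payoffs 4, 3 → best response S.
No profile is a mutual best response for all players.

There is no pure-strategy Nash equilibrium.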